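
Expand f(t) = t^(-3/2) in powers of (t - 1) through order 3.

-35*(t - 1)^3/16 + 15*(t - 1)^2/8 - 3*(t - 1)/2 + 1

Compute the successive derivatives at the expansion point and divide by k!.
f(1) = 1
f′(1) = -3/2
f′′(1) = 15/4
f′′′(1) = -105/8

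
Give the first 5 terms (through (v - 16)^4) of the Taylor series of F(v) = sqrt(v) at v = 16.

F(16) = 4
F′(16) = 1/8
F′′(16) = -1/256
F′′′(16) = 3/8192
F^(4)(16) = -15/262144

-5*(v - 16)^4/2097152 + (v - 16)^3/16384 - (v - 16)^2/512 + (v - 16)/8 + 4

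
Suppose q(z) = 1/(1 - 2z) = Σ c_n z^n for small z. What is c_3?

8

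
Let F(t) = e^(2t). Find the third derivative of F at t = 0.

Use the known series and substitute for the argument.
From the series, [t^3] F = 4/3; multiply by 3! = 6 to get 8.

8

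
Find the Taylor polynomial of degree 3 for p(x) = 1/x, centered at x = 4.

Use the known series and substitute for the argument.
[(x - 4)^0] = 1/4;  [(x - 4)^1] = -1/16;  [(x - 4)^2] = 1/64;  [(x - 4)^3] = -1/256.

-(x - 4)^3/256 + (x - 4)^2/64 - (x - 4)/16 + 1/4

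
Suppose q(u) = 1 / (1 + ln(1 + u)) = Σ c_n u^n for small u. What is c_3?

-7/3

Use the geometric series for the reciprocal, then substitute.
q(0) = 1
q′(0) = -1
q′′(0) = 3
q′′′(0) = -14
So c_3 = q′′′(0)/3! = -7/3.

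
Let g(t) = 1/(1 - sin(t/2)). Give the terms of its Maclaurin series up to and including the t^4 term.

t^4/24 + 5*t^3/48 + t^2/4 + t/2 + 1

Compose series: expand the inner function first, then feed it into the outer expansion.
[t^0] = 1;  [t^1] = 1/2;  [t^2] = 1/4;  [t^3] = 5/48;  [t^4] = 1/24.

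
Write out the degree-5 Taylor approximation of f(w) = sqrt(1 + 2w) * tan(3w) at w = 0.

1041*w^5/40 + 21*w^4/2 + 15*w^3/2 + 3*w^2 + 3*w

Multiply the two series term by term and collect like powers.
f(0) = 0
f′(0) = 3
f′′(0) = 6
f′′′(0) = 45
f^(4)(0) = 252
f^(5)(0) = 3123
Then c_k = f^(k)(0)/k! gives each Taylor coefficient.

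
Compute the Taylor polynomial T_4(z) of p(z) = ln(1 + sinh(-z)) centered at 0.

Let u equal the inner series; expand the outer function in u and truncate.
[z^0] = 0;  [z^1] = -1;  [z^2] = -1/2;  [z^3] = -1/2;  [z^4] = -5/12.

-5*z^4/12 - z^3/2 - z^2/2 - z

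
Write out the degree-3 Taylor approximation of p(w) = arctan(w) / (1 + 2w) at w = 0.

11*w^3/3 - 2*w^2 + w

Expand each factor separately, then convolve coefficients.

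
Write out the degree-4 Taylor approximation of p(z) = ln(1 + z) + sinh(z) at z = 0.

Add the two expansions coefficient-wise.
[z^0] = 0;  [z^1] = 2;  [z^2] = -1/2;  [z^3] = 1/2;  [z^4] = -1/4.

-z^4/4 + z^3/2 - z^2/2 + 2*z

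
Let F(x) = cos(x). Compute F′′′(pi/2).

1

From the series, [(x - pi/2)^3] F = 1/6; multiply by 3! = 6 to get 1.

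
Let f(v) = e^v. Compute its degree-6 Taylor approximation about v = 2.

(v - 2)^6*e^(2)/720 + (v - 2)^5*e^(2)/120 + (v - 2)^4*e^(2)/24 + (v - 2)^3*e^(2)/6 + (v - 2)^2*e^(2)/2 + (v - 2)*e^(2) + e^(2)

Differentiate repeatedly and evaluate at the center.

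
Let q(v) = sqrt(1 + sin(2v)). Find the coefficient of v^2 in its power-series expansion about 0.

-1/2

Substitute the inner expansion into the outer series and collect powers.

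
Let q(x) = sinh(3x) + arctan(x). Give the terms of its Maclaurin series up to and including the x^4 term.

Combine the two series term by term.

25*x^3/6 + 4*x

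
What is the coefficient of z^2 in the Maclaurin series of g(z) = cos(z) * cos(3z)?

Expand each factor separately, then convolve coefficients.
[z^0] = 1;  [z^1] = 0;  [z^2] = -5.
So c_2 = g′′(0)/2! = -5.

-5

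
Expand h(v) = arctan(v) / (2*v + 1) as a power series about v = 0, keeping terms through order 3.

11*v^3/3 - 2*v^2 + v

Multiply the numerator's expansion by the denominator's geometric series.
[v^0] = 0;  [v^1] = 1;  [v^2] = -2;  [v^3] = 11/3.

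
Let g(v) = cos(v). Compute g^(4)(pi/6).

The coefficient of (v - pi/6)^4 in the expansion is sqrt(3)/48, so g^(4)(pi/6) = 4! * (sqrt(3)/48) = sqrt(3)/2.

sqrt(3)/2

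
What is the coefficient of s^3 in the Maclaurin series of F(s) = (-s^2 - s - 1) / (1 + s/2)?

Shift and add copies of the series according to the polynomial's terms.
F(0) = -1
F′(0) = -1/2
F′′(0) = -3/2
F′′′(0) = 9/4

3/8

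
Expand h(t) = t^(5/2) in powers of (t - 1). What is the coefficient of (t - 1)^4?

-5/128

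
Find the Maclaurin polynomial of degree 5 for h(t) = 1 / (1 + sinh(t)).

-181*t^5/120 + 4*t^4/3 - 7*t^3/6 + t^2 - t + 1

Use the geometric series for the reciprocal, then substitute.
h(0) = 1
h′(0) = -1
h′′(0) = 2
h′′′(0) = -7
h^(4)(0) = 32
h^(5)(0) = -181
The Taylor polynomial is Σ h^(k)(0)/k! · t^k.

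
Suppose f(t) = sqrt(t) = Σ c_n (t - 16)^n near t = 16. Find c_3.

1/16384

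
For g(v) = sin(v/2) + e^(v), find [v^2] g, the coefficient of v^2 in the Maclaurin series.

1/2

Add the two expansions coefficient-wise.
g(0) = 1
g′(0) = 3/2
g′′(0) = 1
Dividing each by k! gives the coefficients c_0, ..., c_2.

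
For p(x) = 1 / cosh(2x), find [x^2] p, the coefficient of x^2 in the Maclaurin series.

-2

Invert the denominator's series and multiply.
[x^0] = 1;  [x^1] = 0;  [x^2] = -2.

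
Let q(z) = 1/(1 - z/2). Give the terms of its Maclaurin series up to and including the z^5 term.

Differentiate repeatedly and evaluate at the center.
q(0) = 1
q′(0) = 1/2
q′′(0) = 1/2
q′′′(0) = 3/4
q^(4)(0) = 3/2
q^(5)(0) = 15/4

z^5/32 + z^4/16 + z^3/8 + z^2/4 + z/2 + 1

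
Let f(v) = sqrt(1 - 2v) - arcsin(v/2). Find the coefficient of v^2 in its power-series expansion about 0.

-1/2

Add the two expansions coefficient-wise.
f(0) = 1
f′(0) = -3/2
f′′(0) = -1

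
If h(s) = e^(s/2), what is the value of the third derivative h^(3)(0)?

From the series, [s^3] h = 1/48; multiply by 3! = 6 to get 1/8.

1/8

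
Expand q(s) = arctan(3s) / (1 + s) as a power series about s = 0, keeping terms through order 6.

-213*s^6/5 + 213*s^5/5 + 6*s^4 - 6*s^3 - 3*s^2 + 3*s

Take the Cauchy product of the two expansions.
q(0) = 0
q′(0) = 3
q′′(0) = -6
q′′′(0) = -36
q^(4)(0) = 144
q^(5)(0) = 5112
q^(6)(0) = -30672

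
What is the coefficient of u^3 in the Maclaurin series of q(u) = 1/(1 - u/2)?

1/8

[u^0] = 1;  [u^1] = 1/2;  [u^2] = 1/4;  [u^3] = 1/8.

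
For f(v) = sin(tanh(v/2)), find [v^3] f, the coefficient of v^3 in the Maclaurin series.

-1/16

Substitute the inner expansion into the outer series and collect powers.
f(0) = 0
f′(0) = 1/2
f′′(0) = 0
f′′′(0) = -3/8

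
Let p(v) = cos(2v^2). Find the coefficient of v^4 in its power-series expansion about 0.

-2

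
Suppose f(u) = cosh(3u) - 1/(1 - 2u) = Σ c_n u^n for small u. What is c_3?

-8

Combine the two series term by term.
f(0) = 0
f′(0) = -2
f′′(0) = 1
f′′′(0) = -48
So c_3 = f′′′(0)/3! = -8.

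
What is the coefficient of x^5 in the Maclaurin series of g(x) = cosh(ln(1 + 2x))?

-16

Substitute the inner expansion into the outer series and collect powers.
g(0) = 1
g′(0) = 0
g′′(0) = 4
g′′′(0) = -24
g^(4)(0) = 192
g^(5)(0) = -1920
So c_5 = g^(5)(0)/5! = -16.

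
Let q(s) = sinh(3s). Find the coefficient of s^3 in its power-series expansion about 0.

q(0) = 0
q′(0) = 3
q′′(0) = 0
q′′′(0) = 27
Then c_k = q^(k)(0)/k! gives each Taylor coefficient.

9/2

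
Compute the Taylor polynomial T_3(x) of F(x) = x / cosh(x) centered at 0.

-x^3/2 + x

Write the quotient as an unknown series and match coefficients against numerator = denominator · series.
F(0) = 0
F′(0) = 1
F′′(0) = 0
F′′′(0) = -3
The Taylor polynomial is Σ F^(k)(0)/k! · x^k.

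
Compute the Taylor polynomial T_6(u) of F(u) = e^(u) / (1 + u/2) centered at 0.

Multiply the two series term by term and collect like powers.

7*u^6/2880 - u^5/480 + u^4/48 + u^3/24 + u^2/4 + u/2 + 1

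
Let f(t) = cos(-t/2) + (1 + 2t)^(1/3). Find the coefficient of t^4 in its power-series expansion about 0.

Expand each term separately and add.

-20399/31104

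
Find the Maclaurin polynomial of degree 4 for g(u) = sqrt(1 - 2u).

-5*u^4/8 - u^3/2 - u^2/2 - u + 1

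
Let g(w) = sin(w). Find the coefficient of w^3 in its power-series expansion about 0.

-1/6

Apply the Taylor formula c_k = f^(k)(a)/k!.
g(0) = 0
g′(0) = 1
g′′(0) = 0
g′′′(0) = -1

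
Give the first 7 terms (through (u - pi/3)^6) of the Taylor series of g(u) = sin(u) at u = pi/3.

-sqrt(3)*(u - pi/3)^6/1440 + (u - pi/3)^5/240 + sqrt(3)*(u - pi/3)^4/48 - (u - pi/3)^3/12 - sqrt(3)*(u - pi/3)^2/4 + (u - pi/3)/2 + sqrt(3)/2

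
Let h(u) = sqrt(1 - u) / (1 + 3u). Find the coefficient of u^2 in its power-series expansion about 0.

83/8

Expand each factor separately, then convolve coefficients.
h(0) = 1
h′(0) = -7/2
h′′(0) = 83/4
So c_2 = h′′(0)/2! = 83/8.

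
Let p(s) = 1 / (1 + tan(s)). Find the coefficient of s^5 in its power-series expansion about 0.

Expand as Σ (-1)^k u^k with u equal to the inner function's series.
p(0) = 1
p′(0) = -1
p′′(0) = 2
p′′′(0) = -8
p^(4)(0) = 40
p^(5)(0) = -256

-32/15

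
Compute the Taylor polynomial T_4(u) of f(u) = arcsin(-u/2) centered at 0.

-u^3/48 - u/2

Apply the Taylor formula c_k = f^(k)(a)/k!.
[u^0] = 0;  [u^1] = -1/2;  [u^2] = 0;  [u^3] = -1/48;  [u^4] = 0.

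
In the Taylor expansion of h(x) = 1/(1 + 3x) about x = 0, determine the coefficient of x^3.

-27

[x^0] = 1;  [x^1] = -3;  [x^2] = 9;  [x^3] = -27.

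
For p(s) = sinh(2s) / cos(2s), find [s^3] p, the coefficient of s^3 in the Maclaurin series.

16/3

Write the quotient as an unknown series and match coefficients against numerator = denominator · series.
p(0) = 0
p′(0) = 2
p′′(0) = 0
p′′′(0) = 32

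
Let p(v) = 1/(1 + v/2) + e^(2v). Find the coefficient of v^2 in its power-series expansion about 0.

Combine the two series term by term.
p(0) = 2
p′(0) = 3/2
p′′(0) = 9/2
So c_2 = p′′(0)/2! = 9/4.

9/4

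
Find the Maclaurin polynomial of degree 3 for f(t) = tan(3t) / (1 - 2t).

21*t^3 + 6*t^2 + 3*t

Multiply the two series term by term and collect like powers.
[t^0] = 0;  [t^1] = 3;  [t^2] = 6;  [t^3] = 21.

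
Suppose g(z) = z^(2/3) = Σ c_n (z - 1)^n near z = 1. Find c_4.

[(z - 1)^0] = 1;  [(z - 1)^1] = 2/3;  [(z - 1)^2] = -1/9;  [(z - 1)^3] = 4/81;  [(z - 1)^4] = -7/243.
So c_4 = g^(4)(1)/4! = -7/243.

-7/243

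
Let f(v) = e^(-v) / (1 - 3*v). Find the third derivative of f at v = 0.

116

Multiply the numerator's expansion by the denominator's geometric series.
From the series, [v^3] f = 58/3; multiply by 3! = 6 to get 116.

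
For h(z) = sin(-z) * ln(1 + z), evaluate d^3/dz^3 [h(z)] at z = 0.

3

Take the Cauchy product of the two expansions.
From the series, [z^3] h = 1/2; multiply by 3! = 6 to get 3.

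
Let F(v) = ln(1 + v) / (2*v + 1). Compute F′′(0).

-5

Use 1/(1 - r) = Σ r^k on the denominator, then take the Cauchy product.
The coefficient of v^2 in the expansion is -5/2, so F′′(0) = 2! * (-5/2) = -5.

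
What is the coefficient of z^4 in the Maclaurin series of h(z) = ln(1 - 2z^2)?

h(0) = 0
h′(0) = 0
h′′(0) = -4
h′′′(0) = 0
h^(4)(0) = -48
So c_4 = h^(4)(0)/4! = -2.

-2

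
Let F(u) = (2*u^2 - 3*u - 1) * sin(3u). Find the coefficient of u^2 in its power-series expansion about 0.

Multiply each power in the prefactor through the base expansion.
F(0) = 0
F′(0) = -3
F′′(0) = -18
So c_2 = F′′(0)/2! = -9.

-9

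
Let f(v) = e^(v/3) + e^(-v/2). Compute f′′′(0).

-19/216

Add the two expansions coefficient-wise.
The coefficient of v^3 in the expansion is -19/1296, so f′′′(0) = 3! * (-19/1296) = -19/216.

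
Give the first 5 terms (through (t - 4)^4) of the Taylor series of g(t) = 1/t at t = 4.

g(4) = 1/4
g′(4) = -1/16
g′′(4) = 1/32
g′′′(4) = -3/128
g^(4)(4) = 3/128

(t - 4)^4/1024 - (t - 4)^3/256 + (t - 4)^2/64 - (t - 4)/16 + 1/4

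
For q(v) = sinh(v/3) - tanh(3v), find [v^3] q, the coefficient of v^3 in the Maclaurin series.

Combine the two series term by term.
q(0) = 0
q′(0) = -8/3
q′′(0) = 0
q′′′(0) = 1459/27

1459/162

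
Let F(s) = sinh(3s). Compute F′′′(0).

The coefficient of s^3 in the expansion is 9/2, so F′′′(0) = 3! * (9/2) = 27.

27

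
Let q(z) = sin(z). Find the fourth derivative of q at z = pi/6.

1/2

From the series, [(z - pi/6)^4] q = 1/48; multiply by 4! = 24 to get 1/2.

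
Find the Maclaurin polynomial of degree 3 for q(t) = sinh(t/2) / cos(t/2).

Invert the denominator's series and multiply.
q(0) = 0
q′(0) = 1/2
q′′(0) = 0
q′′′(0) = 1/2
The Taylor polynomial is Σ q^(k)(0)/k! · t^k.

t^3/12 + t/2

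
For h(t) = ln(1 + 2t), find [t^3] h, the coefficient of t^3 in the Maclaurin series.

h(0) = 0
h′(0) = 2
h′′(0) = -4
h′′′(0) = 16

8/3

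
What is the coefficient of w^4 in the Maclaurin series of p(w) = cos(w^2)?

[w^0] = 1;  [w^1] = 0;  [w^2] = 0;  [w^3] = 0;  [w^4] = -1/2.

-1/2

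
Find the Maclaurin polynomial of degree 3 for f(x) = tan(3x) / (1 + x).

Write out both Maclaurin series and multiply, keeping only the needed powers.
[x^0] = 0;  [x^1] = 3;  [x^2] = -3;  [x^3] = 12.

12*x^3 - 3*x^2 + 3*x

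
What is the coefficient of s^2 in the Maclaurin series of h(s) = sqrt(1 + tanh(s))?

Plug the Maclaurin series of the inner function into that of the outer and collect terms.
[s^0] = 1;  [s^1] = 1/2;  [s^2] = -1/8.

-1/8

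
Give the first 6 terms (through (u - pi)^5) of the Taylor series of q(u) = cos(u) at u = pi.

-(u - pi)^4/24 + (u - pi)^2/2 - 1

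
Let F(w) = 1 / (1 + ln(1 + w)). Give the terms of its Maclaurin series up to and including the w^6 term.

Write 1/(1+u) = 1 - u + u^2 - u^3 + ... and substitute the series for u.
[w^0] = 1;  [w^1] = -1;  [w^2] = 3/2;  [w^3] = -7/3;  [w^4] = 11/3;  [w^5] = -347/60;  [w^6] = 3289/360.

3289*w^6/360 - 347*w^5/60 + 11*w^4/3 - 7*w^3/3 + 3*w^2/2 - w + 1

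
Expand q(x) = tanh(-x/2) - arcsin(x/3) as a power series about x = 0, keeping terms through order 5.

Add the two expansions coefficient-wise.
[x^0] = 0;  [x^1] = -5/6;  [x^2] = 0;  [x^3] = 23/648;  [x^4] = 0;  [x^5] = -29/6480.

-29*x^5/6480 + 23*x^3/648 - 5*x/6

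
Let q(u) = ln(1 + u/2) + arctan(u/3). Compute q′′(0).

Expand each term separately and add.
From the series, [u^2] q = -1/8; multiply by 2! = 2 to get -1/4.

-1/4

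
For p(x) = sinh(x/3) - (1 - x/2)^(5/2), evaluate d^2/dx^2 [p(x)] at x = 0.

-15/16

Expand each term separately and add.
The coefficient of x^2 in the expansion is -15/32, so p′′(0) = 2! * (-15/32) = -15/16.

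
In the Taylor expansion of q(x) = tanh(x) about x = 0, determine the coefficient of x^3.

Differentiate repeatedly and evaluate at the center.
q(0) = 0
q′(0) = 1
q′′(0) = 0
q′′′(0) = -2
So c_3 = q′′′(0)/3! = -1/3.

-1/3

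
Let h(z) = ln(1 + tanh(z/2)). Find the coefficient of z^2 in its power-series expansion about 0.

Compose series: expand the inner function first, then feed it into the outer expansion.
So c_2 = h′′(0)/2! = -1/8.

-1/8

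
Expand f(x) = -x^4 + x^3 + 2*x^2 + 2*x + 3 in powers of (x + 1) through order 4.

f(-1) = 1
f′(-1) = 5
f′′(-1) = -14
f′′′(-1) = 30
f^(4)(-1) = -24

-(x + 1)^4 + 5*(x + 1)^3 - 7*(x + 1)^2 + 5*(x + 1) + 1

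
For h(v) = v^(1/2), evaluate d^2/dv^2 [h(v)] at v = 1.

From the series, [(v - 1)^2] h = -1/8; multiply by 2! = 2 to get -1/4.

-1/4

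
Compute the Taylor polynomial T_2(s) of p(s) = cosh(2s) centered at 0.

p(0) = 1
p′(0) = 0
p′′(0) = 4

2*s^2 + 1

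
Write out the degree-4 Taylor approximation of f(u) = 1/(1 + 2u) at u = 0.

16*u^4 - 8*u^3 + 4*u^2 - 2*u + 1

[u^0] = 1;  [u^1] = -2;  [u^2] = 4;  [u^3] = -8;  [u^4] = 16.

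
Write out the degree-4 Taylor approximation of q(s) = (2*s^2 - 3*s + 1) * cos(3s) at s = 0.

-45*s^4/8 + 27*s^3/2 - 5*s^2/2 - 3*s + 1

Shift and add copies of the series according to the polynomial's terms.
[s^0] = 1;  [s^1] = -3;  [s^2] = -5/2;  [s^3] = 27/2;  [s^4] = -45/8.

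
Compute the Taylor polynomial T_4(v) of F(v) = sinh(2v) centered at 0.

F(0) = 0
F′(0) = 2
F′′(0) = 0
F′′′(0) = 8
F^(4)(0) = 0

4*v^3/3 + 2*v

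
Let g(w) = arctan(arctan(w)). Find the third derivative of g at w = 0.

-4

Let u equal the inner series; expand the outer function in u and truncate.
From the series, [w^3] g = -2/3; multiply by 3! = 6 to get -4.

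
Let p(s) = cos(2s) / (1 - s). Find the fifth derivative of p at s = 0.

Multiply the two series term by term and collect like powers.
From the series, [s^5] p = -1/3; multiply by 5! = 120 to get -40.

-40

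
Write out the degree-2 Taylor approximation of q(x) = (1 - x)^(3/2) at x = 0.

Compute the successive derivatives at the expansion point and divide by k!.
q(0) = 1
q′(0) = -3/2
q′′(0) = 3/4
The Taylor polynomial is Σ q^(k)(0)/k! · x^k.

3*x^2/8 - 3*x/2 + 1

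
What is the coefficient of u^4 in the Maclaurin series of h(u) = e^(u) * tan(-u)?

Write out both Maclaurin series and multiply, keeping only the needed powers.
h(0) = 0
h′(0) = -1
h′′(0) = -2
h′′′(0) = -5
h^(4)(0) = -12

-1/2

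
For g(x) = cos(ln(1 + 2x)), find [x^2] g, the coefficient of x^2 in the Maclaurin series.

-2

Compose series: expand the inner function first, then feed it into the outer expansion.
g(0) = 1
g′(0) = 0
g′′(0) = -4
So c_2 = g′′(0)/2! = -2.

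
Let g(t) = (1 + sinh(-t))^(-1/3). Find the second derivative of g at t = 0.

Substitute the inner expansion into the outer series and collect powers.
From the series, [t^2] g = 2/9; multiply by 2! = 2 to get 4/9.

4/9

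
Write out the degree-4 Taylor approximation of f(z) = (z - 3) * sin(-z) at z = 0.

z^4/6 - z^3/2 - z^2 + 3*z

Multiply each power in the prefactor through the base expansion.
f(0) = 0
f′(0) = 3
f′′(0) = -2
f′′′(0) = -3
f^(4)(0) = 4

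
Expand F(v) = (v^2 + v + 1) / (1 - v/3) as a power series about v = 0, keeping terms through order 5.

13*v^5/243 + 13*v^4/81 + 13*v^3/27 + 13*v^2/9 + 4*v/3 + 1

Multiply each power in the prefactor through the base expansion.
F(0) = 1
F′(0) = 4/3
F′′(0) = 26/9
F′′′(0) = 26/9
F^(4)(0) = 104/27
F^(5)(0) = 520/81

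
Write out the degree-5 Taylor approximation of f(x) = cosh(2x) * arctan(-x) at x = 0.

-x^5/5 - 5*x^3/3 - x

Write out both Maclaurin series and multiply, keeping only the needed powers.
f(0) = 0
f′(0) = -1
f′′(0) = 0
f′′′(0) = -10
f^(4)(0) = 0
f^(5)(0) = -24
Dividing each by k! gives the coefficients c_0, ..., c_5.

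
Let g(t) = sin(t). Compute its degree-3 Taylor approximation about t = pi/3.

[(t - pi/3)^0] = sqrt(3)/2;  [(t - pi/3)^1] = 1/2;  [(t - pi/3)^2] = -sqrt(3)/4;  [(t - pi/3)^3] = -1/12.

-(t - pi/3)^3/12 - sqrt(3)*(t - pi/3)^2/4 + (t - pi/3)/2 + sqrt(3)/2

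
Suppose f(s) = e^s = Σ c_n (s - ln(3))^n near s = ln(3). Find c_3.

[(s - ln(3))^0] = 3;  [(s - ln(3))^1] = 3;  [(s - ln(3))^2] = 3/2;  [(s - ln(3))^3] = 1/2.
So c_3 = f′′′(ln(3))/3! = 1/2.

1/2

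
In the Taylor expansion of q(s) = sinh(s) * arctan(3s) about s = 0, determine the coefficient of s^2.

Take the Cauchy product of the two expansions.
q(0) = 0
q′(0) = 0
q′′(0) = 6
The Taylor polynomial is Σ q^(k)(0)/k! · s^k.

3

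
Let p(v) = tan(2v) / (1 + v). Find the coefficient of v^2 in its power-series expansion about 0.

Write out both Maclaurin series and multiply, keeping only the needed powers.
[v^0] = 0;  [v^1] = 2;  [v^2] = -2.

-2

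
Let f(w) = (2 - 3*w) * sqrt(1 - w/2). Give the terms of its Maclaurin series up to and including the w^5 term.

23*w^5/4096 + 19*w^4/1024 + 5*w^3/64 + 11*w^2/16 - 7*w/2 + 2

Multiply each power in the prefactor through the base expansion.
f(0) = 2
f′(0) = -7/2
f′′(0) = 11/8
f′′′(0) = 15/32
f^(4)(0) = 57/128
f^(5)(0) = 345/512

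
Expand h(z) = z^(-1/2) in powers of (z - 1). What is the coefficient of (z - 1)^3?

h(1) = 1
h′(1) = -1/2
h′′(1) = 3/4
h′′′(1) = -15/8
So c_3 = h′′′(1)/3! = -5/16.

-5/16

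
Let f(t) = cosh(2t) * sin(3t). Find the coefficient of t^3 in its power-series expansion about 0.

Write out both Maclaurin series and multiply, keeping only the needed powers.
f(0) = 0
f′(0) = 3
f′′(0) = 0
f′′′(0) = 9

3/2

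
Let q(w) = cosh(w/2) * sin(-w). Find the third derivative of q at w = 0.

Write out both Maclaurin series and multiply, keeping only the needed powers.
The coefficient of w^3 in the expansion is 1/24, so q′′′(0) = 3! * (1/24) = 1/4.

1/4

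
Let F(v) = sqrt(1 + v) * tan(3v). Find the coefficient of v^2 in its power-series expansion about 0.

3/2

Take the Cauchy product of the two expansions.
[v^0] = 0;  [v^1] = 3;  [v^2] = 3/2.
So c_2 = F′′(0)/2! = 3/2.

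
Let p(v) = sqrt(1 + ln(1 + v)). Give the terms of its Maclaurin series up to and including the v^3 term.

Compose series: expand the inner function first, then feed it into the outer expansion.

17*v^3/48 - 3*v^2/8 + v/2 + 1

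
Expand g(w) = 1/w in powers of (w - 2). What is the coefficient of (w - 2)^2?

1/8

Compute the successive derivatives at the expansion point and divide by k!.
g(2) = 1/2
g′(2) = -1/4
g′′(2) = 1/4
Dividing each by k! gives the coefficients c_0, ..., c_2.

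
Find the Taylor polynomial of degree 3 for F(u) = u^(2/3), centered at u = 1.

4*(u - 1)^3/81 - (u - 1)^2/9 + 2*(u - 1)/3 + 1

[(u - 1)^0] = 1;  [(u - 1)^1] = 2/3;  [(u - 1)^2] = -1/9;  [(u - 1)^3] = 4/81.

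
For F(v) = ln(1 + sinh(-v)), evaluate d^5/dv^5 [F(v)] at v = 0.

Compose series: expand the inner function first, then feed it into the outer expansion.
From the series, [v^5] F = -3/8; multiply by 5! = 120 to get -45.

-45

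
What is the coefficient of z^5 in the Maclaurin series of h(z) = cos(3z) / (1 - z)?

Multiply the two series term by term and collect like powers.

-1/8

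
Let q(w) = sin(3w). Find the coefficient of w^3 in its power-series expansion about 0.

-9/2

Use the known series and substitute for the argument.
q(0) = 0
q′(0) = 3
q′′(0) = 0
q′′′(0) = -27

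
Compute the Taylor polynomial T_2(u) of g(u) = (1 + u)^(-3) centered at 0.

Compute the successive derivatives at the expansion point and divide by k!.
g(0) = 1
g′(0) = -3
g′′(0) = 12

6*u^2 - 3*u + 1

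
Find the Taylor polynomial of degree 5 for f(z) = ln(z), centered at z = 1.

(z - 1)^5/5 - (z - 1)^4/4 + (z - 1)^3/3 - (z - 1)^2/2 + (z - 1)

f(1) = 0
f′(1) = 1
f′′(1) = -1
f′′′(1) = 2
f^(4)(1) = -6
f^(5)(1) = 24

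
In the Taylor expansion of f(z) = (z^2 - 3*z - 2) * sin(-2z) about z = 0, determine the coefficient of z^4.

-4

Multiply each power in the prefactor through the base expansion.
f(0) = 0
f′(0) = 4
f′′(0) = 12
f′′′(0) = -28
f^(4)(0) = -96
The Taylor polynomial is Σ f^(k)(0)/k! · z^k.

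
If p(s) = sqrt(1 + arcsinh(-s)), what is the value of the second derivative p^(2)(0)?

-1/4

Let u equal the inner series; expand the outer function in u and truncate.
The coefficient of s^2 in the expansion is -1/8, so p′′(0) = 2! * (-1/8) = -1/4.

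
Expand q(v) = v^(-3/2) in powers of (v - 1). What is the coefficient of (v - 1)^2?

q(1) = 1
q′(1) = -3/2
q′′(1) = 15/4
So c_2 = q′′(1)/2! = 15/8.

15/8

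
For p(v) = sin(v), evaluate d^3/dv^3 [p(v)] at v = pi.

1

From the series, [(v - pi)^3] p = 1/6; multiply by 3! = 6 to get 1.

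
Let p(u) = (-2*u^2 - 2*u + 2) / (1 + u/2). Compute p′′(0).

Multiply each power in the prefactor through the base expansion.
From the series, [u^2] p = -1/2; multiply by 2! = 2 to get -1.

-1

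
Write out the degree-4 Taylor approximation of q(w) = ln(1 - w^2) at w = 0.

q(0) = 0
q′(0) = 0
q′′(0) = -2
q′′′(0) = 0
q^(4)(0) = -12
Then c_k = q^(k)(0)/k! gives each Taylor coefficient.

-w^4/2 - w^2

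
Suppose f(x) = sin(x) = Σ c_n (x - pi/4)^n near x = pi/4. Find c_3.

-sqrt(2)/12

Use the known series and substitute for the argument.
f(pi/4) = sqrt(2)/2
f′(pi/4) = sqrt(2)/2
f′′(pi/4) = -sqrt(2)/2
f′′′(pi/4) = -sqrt(2)/2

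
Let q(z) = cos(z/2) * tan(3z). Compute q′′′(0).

Write out both Maclaurin series and multiply, keeping only the needed powers.
From the series, [z^3] q = 69/8; multiply by 3! = 6 to get 207/4.

207/4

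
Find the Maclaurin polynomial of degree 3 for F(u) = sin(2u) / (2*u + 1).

Use 1/(1 - r) = Σ r^k on the denominator, then take the Cauchy product.
F(0) = 0
F′(0) = 2
F′′(0) = -8
F′′′(0) = 40
Dividing each by k! gives the coefficients c_0, ..., c_3.

20*u^3/3 - 4*u^2 + 2*u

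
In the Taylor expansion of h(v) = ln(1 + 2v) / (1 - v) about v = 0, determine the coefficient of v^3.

8/3

Expand each factor separately, then convolve coefficients.
[v^0] = 0;  [v^1] = 2;  [v^2] = 0;  [v^3] = 8/3.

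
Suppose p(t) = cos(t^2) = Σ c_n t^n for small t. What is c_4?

-1/2

p(0) = 1
p′(0) = 0
p′′(0) = 0
p′′′(0) = 0
p^(4)(0) = -12
So c_4 = p^(4)(0)/4! = -1/2.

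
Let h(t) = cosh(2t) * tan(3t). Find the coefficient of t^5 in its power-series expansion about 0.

262/5

Expand each factor separately, then convolve coefficients.
[t^0] = 0;  [t^1] = 3;  [t^2] = 0;  [t^3] = 15;  [t^4] = 0;  [t^5] = 262/5.
So c_5 = h^(5)(0)/5! = 262/5.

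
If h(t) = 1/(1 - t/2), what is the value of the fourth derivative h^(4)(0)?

From the series, [t^4] h = 1/16; multiply by 4! = 24 to get 3/2.

3/2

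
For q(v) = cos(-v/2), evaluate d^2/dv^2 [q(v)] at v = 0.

-1/4

Compute the successive derivatives at the expansion point and divide by k!.
From the series, [v^2] q = -1/8; multiply by 2! = 2 to get -1/4.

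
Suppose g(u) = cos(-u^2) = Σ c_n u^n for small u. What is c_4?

[u^0] = 1;  [u^1] = 0;  [u^2] = 0;  [u^3] = 0;  [u^4] = -1/2.

-1/2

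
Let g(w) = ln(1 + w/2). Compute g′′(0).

From the series, [w^2] g = -1/8; multiply by 2! = 2 to get -1/4.

-1/4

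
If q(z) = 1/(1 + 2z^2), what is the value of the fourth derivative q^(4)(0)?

96

The coefficient of z^4 in the expansion is 4, so q^(4)(0) = 4! * (4) = 96.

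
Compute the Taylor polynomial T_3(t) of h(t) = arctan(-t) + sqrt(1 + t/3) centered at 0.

145*t^3/432 - t^2/72 - 5*t/6 + 1

Expand each term separately and add.
h(0) = 1
h′(0) = -5/6
h′′(0) = -1/36
h′′′(0) = 145/72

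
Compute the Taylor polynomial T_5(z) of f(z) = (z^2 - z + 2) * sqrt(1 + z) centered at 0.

Shift and add copies of the series according to the polynomial's terms.
f(0) = 2
f′(0) = 0
f′′(0) = 1/2
f′′′(0) = 9/2
f^(4)(0) = -51/8
f^(5)(0) = 75/4

5*z^5/32 - 17*z^4/64 + 3*z^3/4 + z^2/4 + 2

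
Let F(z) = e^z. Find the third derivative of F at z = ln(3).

Apply the Taylor formula c_k = f^(k)(a)/k!.
The coefficient of (z - ln(3))^3 in the expansion is 1/2, so F′′′(ln(3)) = 3! * (1/2) = 3.

3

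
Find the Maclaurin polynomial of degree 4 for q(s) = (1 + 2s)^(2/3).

-112*s^4/243 + 32*s^3/81 - 4*s^2/9 + 4*s/3 + 1

q(0) = 1
q′(0) = 4/3
q′′(0) = -8/9
q′′′(0) = 64/27
q^(4)(0) = -896/81
Dividing each by k! gives the coefficients c_0, ..., c_4.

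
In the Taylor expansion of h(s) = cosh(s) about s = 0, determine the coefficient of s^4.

h(0) = 1
h′(0) = 0
h′′(0) = 1
h′′′(0) = 0
h^(4)(0) = 1
So c_4 = h^(4)(0)/4! = 1/24.

1/24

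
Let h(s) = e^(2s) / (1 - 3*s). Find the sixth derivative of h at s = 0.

1022320

Use 1/(1 - r) = Σ r^k on the denominator, then take the Cauchy product.
The coefficient of s^6 in the expansion is 12779/9, so h^(6)(0) = 6! * (12779/9) = 1022320.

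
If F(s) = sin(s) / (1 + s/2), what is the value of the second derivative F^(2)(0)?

-1

Write out both Maclaurin series and multiply, keeping only the needed powers.
The coefficient of s^2 in the expansion is -1/2, so F′′(0) = 2! * (-1/2) = -1.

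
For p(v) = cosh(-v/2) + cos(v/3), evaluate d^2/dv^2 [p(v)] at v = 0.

Combine the two series term by term.
The coefficient of v^2 in the expansion is 5/72, so p′′(0) = 2! * (5/72) = 5/36.

5/36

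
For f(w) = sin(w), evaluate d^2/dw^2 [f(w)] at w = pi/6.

-1/2

The coefficient of (w - pi/6)^2 in the expansion is -1/4, so f′′(pi/6) = 2! * (-1/4) = -1/2.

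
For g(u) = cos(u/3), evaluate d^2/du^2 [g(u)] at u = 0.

The coefficient of u^2 in the expansion is -1/18, so g′′(0) = 2! * (-1/18) = -1/9.

-1/9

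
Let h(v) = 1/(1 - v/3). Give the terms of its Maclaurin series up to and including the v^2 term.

v^2/9 + v/3 + 1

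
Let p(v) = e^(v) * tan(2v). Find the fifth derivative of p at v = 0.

Expand each factor separately, then convolve coefficients.
From the series, [v^5] p = 341/60; multiply by 5! = 120 to get 682.

682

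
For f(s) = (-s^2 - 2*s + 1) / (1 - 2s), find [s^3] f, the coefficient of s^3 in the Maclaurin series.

Shift and add copies of the series according to the polynomial's terms.
f(0) = 1
f′(0) = 0
f′′(0) = -2
f′′′(0) = -12

-2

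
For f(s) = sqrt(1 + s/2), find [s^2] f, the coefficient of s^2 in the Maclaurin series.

f(0) = 1
f′(0) = 1/4
f′′(0) = -1/16

-1/32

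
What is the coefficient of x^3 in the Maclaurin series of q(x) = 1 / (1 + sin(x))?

Use the geometric series for the reciprocal, then substitute.
q(0) = 1
q′(0) = -1
q′′(0) = 2
q′′′(0) = -5
Then c_k = q^(k)(0)/k! gives each Taylor coefficient.

-5/6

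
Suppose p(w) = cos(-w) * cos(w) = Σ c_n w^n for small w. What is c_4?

1/3

Take the Cauchy product of the two expansions.
p(0) = 1
p′(0) = 0
p′′(0) = -2
p′′′(0) = 0
p^(4)(0) = 8
So c_4 = p^(4)(0)/4! = 1/3.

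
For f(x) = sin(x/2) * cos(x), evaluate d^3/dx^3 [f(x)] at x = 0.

-13/8

Write out both Maclaurin series and multiply, keeping only the needed powers.
From the series, [x^3] f = -13/48; multiply by 3! = 6 to get -13/8.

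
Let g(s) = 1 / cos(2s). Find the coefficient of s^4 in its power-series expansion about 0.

Divide the numerator series by the denominator series (power-series long division).
So c_4 = g^(4)(0)/4! = 10/3.

10/3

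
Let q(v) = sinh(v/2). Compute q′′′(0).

Differentiate repeatedly and evaluate at the center.
From the series, [v^3] q = 1/48; multiply by 3! = 6 to get 1/8.

1/8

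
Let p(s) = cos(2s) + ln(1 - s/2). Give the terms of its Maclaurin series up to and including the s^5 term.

-s^5/160 + 125*s^4/192 - s^3/24 - 17*s^2/8 - s/2 + 1

Combine the two series term by term.
p(0) = 1
p′(0) = -1/2
p′′(0) = -17/4
p′′′(0) = -1/4
p^(4)(0) = 125/8
p^(5)(0) = -3/4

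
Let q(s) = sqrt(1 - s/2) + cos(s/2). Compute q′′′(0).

Combine the two series term by term.
The coefficient of s^3 in the expansion is -1/128, so q′′′(0) = 3! * (-1/128) = -3/64.

-3/64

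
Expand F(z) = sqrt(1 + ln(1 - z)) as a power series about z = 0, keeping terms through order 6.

-22819*z^6/46080 - 1609*z^5/3840 - 143*z^4/384 - 17*z^3/48 - 3*z^2/8 - z/2 + 1

Plug the Maclaurin series of the inner function into that of the outer and collect terms.
[z^0] = 1;  [z^1] = -1/2;  [z^2] = -3/8;  [z^3] = -17/48;  [z^4] = -143/384;  [z^5] = -1609/3840;  [z^6] = -22819/46080.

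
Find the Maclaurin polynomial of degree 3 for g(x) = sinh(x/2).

x^3/48 + x/2

[x^0] = 0;  [x^1] = 1/2;  [x^2] = 0;  [x^3] = 1/48.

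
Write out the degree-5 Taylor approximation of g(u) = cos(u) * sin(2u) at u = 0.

Take the Cauchy product of the two expansions.
[u^0] = 0;  [u^1] = 2;  [u^2] = 0;  [u^3] = -7/3;  [u^4] = 0;  [u^5] = 61/60.

61*u^5/60 - 7*u^3/3 + 2*u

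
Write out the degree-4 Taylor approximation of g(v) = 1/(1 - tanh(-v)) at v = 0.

v^4/3 - 2*v^3/3 + v^2 - v + 1

Compose series: expand the inner function first, then feed it into the outer expansion.
g(0) = 1
g′(0) = -1
g′′(0) = 2
g′′′(0) = -4
g^(4)(0) = 8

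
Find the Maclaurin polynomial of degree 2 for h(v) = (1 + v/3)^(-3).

[v^0] = 1;  [v^1] = -1;  [v^2] = 2/3.

2*v^2/3 - v + 1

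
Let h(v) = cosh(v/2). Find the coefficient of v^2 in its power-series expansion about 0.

Use the known series and substitute for the argument.
h(0) = 1
h′(0) = 0
h′′(0) = 1/4
The Taylor polynomial is Σ h^(k)(0)/k! · v^k.

1/8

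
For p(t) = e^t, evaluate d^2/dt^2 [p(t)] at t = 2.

From the series, [(t - 2)^2] p = e^(2)/2; multiply by 2! = 2 to get e^(2).

e^(2)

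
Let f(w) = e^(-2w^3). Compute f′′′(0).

-12

Compute the successive derivatives at the expansion point and divide by k!.
From the series, [w^3] f = -2; multiply by 3! = 6 to get -12.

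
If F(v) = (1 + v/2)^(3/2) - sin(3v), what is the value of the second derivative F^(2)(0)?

Combine the two series term by term.
The coefficient of v^2 in the expansion is 3/32, so F′′(0) = 2! * (3/32) = 3/16.

3/16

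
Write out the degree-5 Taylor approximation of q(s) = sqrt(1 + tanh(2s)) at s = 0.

Compose series: expand the inner function first, then feed it into the outer expansion.
q(0) = 1
q′(0) = 1
q′′(0) = -1
q′′′(0) = -5
q^(4)(0) = 17
q^(5)(0) = 121
Then c_k = q^(k)(0)/k! gives each Taylor coefficient.

121*s^5/120 + 17*s^4/24 - 5*s^3/6 - s^2/2 + s + 1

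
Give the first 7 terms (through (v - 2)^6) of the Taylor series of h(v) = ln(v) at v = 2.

-(v - 2)^6/384 + (v - 2)^5/160 - (v - 2)^4/64 + (v - 2)^3/24 - (v - 2)^2/8 + (v - 2)/2 + ln(2)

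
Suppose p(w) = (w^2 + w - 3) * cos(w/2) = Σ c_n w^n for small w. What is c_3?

-1/8

Multiply each power in the prefactor through the base expansion.
p(0) = -3
p′(0) = 1
p′′(0) = 11/4
p′′′(0) = -3/4
The Taylor polynomial is Σ p^(k)(0)/k! · w^k.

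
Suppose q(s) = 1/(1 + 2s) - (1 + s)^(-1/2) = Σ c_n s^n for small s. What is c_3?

-123/16

Expand each term separately and add.
q(0) = 0
q′(0) = -3/2
q′′(0) = 29/4
q′′′(0) = -369/8
The Taylor polynomial is Σ q^(k)(0)/k! · s^k.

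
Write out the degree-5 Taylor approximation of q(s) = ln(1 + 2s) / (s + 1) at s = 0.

Multiply the numerator's expansion by the denominator's geometric series.
q(0) = 0
q′(0) = 2
q′′(0) = -8
q′′′(0) = 40
q^(4)(0) = -256
q^(5)(0) = 2048

256*s^5/15 - 32*s^4/3 + 20*s^3/3 - 4*s^2 + 2*s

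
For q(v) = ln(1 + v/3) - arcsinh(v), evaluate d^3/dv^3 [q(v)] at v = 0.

29/27

Combine the two series term by term.
The coefficient of v^3 in the expansion is 29/162, so q′′′(0) = 3! * (29/162) = 29/27.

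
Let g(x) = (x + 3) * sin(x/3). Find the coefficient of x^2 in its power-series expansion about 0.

1/3

Multiply each power in the prefactor through the base expansion.
[x^0] = 0;  [x^1] = 1;  [x^2] = 1/3.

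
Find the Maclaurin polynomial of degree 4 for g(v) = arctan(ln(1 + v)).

v^4/4 - v^2/2 + v

Compose series: expand the inner function first, then feed it into the outer expansion.
g(0) = 0
g′(0) = 1
g′′(0) = -1
g′′′(0) = 0
g^(4)(0) = 6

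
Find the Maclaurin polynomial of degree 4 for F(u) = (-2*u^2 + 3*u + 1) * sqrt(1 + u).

Distribute the polynomial across the series and collect like powers.
[u^0] = 1;  [u^1] = 7/2;  [u^2] = -5/8;  [u^3] = -21/16;  [u^4] = 51/128.

51*u^4/128 - 21*u^3/16 - 5*u^2/8 + 7*u/2 + 1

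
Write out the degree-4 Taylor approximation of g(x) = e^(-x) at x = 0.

x^4/24 - x^3/6 + x^2/2 - x + 1

g(0) = 1
g′(0) = -1
g′′(0) = 1
g′′′(0) = -1
g^(4)(0) = 1
The Taylor polynomial is Σ g^(k)(0)/k! · x^k.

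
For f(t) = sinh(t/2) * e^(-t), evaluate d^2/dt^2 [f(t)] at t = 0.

Expand each factor separately, then convolve coefficients.
From the series, [t^2] f = -1/2; multiply by 2! = 2 to get -1.

-1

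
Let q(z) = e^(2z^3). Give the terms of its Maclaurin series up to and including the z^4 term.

2*z^3 + 1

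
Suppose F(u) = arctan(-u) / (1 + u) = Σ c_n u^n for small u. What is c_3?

Expand each factor separately, then convolve coefficients.
F(0) = 0
F′(0) = -1
F′′(0) = 2
F′′′(0) = -4
So c_3 = F′′′(0)/3! = -2/3.

-2/3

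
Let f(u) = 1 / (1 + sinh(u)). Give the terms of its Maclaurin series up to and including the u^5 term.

-181*u^5/120 + 4*u^4/3 - 7*u^3/6 + u^2 - u + 1

Expand as Σ (-1)^k u^k with u equal to the inner function's series.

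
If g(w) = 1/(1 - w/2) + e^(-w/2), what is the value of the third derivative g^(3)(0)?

Add the two expansions coefficient-wise.
From the series, [w^3] g = 5/48; multiply by 3! = 6 to get 5/8.

5/8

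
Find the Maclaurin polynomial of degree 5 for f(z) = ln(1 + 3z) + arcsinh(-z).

Add the two expansions coefficient-wise.
f(0) = 0
f′(0) = 2
f′′(0) = -9
f′′′(0) = 55
f^(4)(0) = -486
f^(5)(0) = 5823
Then c_k = f^(k)(0)/k! gives each Taylor coefficient.

1941*z^5/40 - 81*z^4/4 + 55*z^3/6 - 9*z^2/2 + 2*z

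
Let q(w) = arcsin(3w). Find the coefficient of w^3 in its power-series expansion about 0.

9/2

q(0) = 0
q′(0) = 3
q′′(0) = 0
q′′′(0) = 27
Dividing each by k! gives the coefficients c_0, ..., c_3.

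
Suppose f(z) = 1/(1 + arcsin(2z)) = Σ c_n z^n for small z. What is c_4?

64/3

Substitute the inner expansion into the outer series and collect powers.
f(0) = 1
f′(0) = -2
f′′(0) = 8
f′′′(0) = -56
f^(4)(0) = 512
So c_4 = f^(4)(0)/4! = 64/3.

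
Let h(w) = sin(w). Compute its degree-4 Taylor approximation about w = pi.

[(w - pi)^0] = 0;  [(w - pi)^1] = -1;  [(w - pi)^2] = 0;  [(w - pi)^3] = 1/6;  [(w - pi)^4] = 0.

(w - pi)^3/6 - (w - pi)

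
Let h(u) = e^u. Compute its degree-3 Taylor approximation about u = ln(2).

(u - ln(2))^3/3 + (u - ln(2))^2 + 2*(u - ln(2)) + 2

Differentiate repeatedly and evaluate at the center.
h(ln(2)) = 2
h′(ln(2)) = 2
h′′(ln(2)) = 2
h′′′(ln(2)) = 2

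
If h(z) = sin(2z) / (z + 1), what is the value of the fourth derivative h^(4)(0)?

Multiply the numerator's expansion by the denominator's geometric series.
The coefficient of z^4 in the expansion is -2/3, so h^(4)(0) = 4! * (-2/3) = -16.

-16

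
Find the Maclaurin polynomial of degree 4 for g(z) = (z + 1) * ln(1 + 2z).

-4*z^4/3 + 2*z^3/3 + 2*z

Distribute the polynomial across the series and collect like powers.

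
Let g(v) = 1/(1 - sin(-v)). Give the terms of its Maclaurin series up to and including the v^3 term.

Compose series: expand the inner function first, then feed it into the outer expansion.
g(0) = 1
g′(0) = -1
g′′(0) = 2
g′′′(0) = -5

-5*v^3/6 + v^2 - v + 1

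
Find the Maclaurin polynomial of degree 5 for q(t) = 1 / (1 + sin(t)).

-61*t^5/120 + 2*t^4/3 - 5*t^3/6 + t^2 - t + 1

Use the geometric series for the reciprocal, then substitute.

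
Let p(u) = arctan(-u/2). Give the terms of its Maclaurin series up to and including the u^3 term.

u^3/24 - u/2

[u^0] = 0;  [u^1] = -1/2;  [u^2] = 0;  [u^3] = 1/24.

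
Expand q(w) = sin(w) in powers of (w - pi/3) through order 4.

sqrt(3)*(w - pi/3)^4/48 - (w - pi/3)^3/12 - sqrt(3)*(w - pi/3)^2/4 + (w - pi/3)/2 + sqrt(3)/2

q(pi/3) = sqrt(3)/2
q′(pi/3) = 1/2
q′′(pi/3) = -sqrt(3)/2
q′′′(pi/3) = -1/2
q^(4)(pi/3) = sqrt(3)/2
Then c_k = q^(k)(pi/3)/k! gives each Taylor coefficient.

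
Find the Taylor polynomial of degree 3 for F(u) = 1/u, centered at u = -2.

Differentiate repeatedly and evaluate at the center.
F(-2) = -1/2
F′(-2) = -1/4
F′′(-2) = -1/4
F′′′(-2) = -3/8

-(u + 2)^3/16 - (u + 2)^2/8 - (u + 2)/4 - 1/2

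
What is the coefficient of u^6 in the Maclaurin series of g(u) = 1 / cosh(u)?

Divide the numerator series by the denominator series (power-series long division).
g(0) = 1
g′(0) = 0
g′′(0) = -1
g′′′(0) = 0
g^(4)(0) = 5
g^(5)(0) = 0
g^(6)(0) = -61
The Taylor polynomial is Σ g^(k)(0)/k! · u^k.

-61/720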